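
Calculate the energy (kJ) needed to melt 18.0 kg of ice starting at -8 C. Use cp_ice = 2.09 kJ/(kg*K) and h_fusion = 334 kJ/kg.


Sensible heat = cp * dT = 2.09 * 8 = 16.72 kJ/kg
Total per kg = 16.72 + 334 = 350.72 kJ/kg
Q = m * total = 18.0 * 350.72
Q = 6313.0 kJ

6313.0


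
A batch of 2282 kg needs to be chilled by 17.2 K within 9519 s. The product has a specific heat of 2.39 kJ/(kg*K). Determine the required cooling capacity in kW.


Q = m * cp * dT / t
Q = 2282 * 2.39 * 17.2 / 9519
Q = 9.855 kW

9.855


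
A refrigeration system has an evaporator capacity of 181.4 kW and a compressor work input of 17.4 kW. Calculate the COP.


COP = Q_evap / W
COP = 181.4 / 17.4
COP = 10.425

10.425


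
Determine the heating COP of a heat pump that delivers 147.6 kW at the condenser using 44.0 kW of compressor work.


COP_hp = Q_cond / W
COP_hp = 147.6 / 44.0
COP_hp = 3.355

3.355


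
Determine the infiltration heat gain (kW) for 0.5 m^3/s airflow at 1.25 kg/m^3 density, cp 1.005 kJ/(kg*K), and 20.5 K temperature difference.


Q = V_dot * rho * cp * dT
Q = 0.5 * 1.25 * 1.005 * 20.5
Q = 12.877 kW

12.877


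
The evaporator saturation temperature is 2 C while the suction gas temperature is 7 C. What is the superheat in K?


Superheat = T_suction - T_evap
Superheat = 7 - (2)
Superheat = 5 K

5


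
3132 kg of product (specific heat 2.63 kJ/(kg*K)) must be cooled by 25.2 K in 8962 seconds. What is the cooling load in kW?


Q = m * cp * dT / t
Q = 3132 * 2.63 * 25.2 / 8962
Q = 23.162 kW

23.162


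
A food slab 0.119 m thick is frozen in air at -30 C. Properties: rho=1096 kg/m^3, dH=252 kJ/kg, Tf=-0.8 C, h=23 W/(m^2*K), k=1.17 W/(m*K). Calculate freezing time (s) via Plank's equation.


dT = -0.8 - (-30) = 29.2 K
term1 = a/(2h) = 0.119/(2*23) = 0.002586956522
term2 = a^2/(8k) = 0.119^2/(8*1.17) = 0.00151292735
t = rho*dH*1000/dT * (term1 + term2)
t = 1096*252*1000/29.2 * (0.002586956522 + 0.00151292735)
t = 38779 s

38779


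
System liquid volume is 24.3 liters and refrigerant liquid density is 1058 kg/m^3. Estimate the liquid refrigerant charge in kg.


Charge = V * rho / 1000
Charge = 24.3 * 1058 / 1000
Charge = 25.71 kg

25.71


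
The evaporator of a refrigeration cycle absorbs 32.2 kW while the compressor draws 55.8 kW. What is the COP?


COP = Q_evap / W
COP = 32.2 / 55.8
COP = 0.577

0.577


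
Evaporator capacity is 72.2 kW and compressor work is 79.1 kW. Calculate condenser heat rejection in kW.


Q_cond = Q_evap + W
Q_cond = 72.2 + 79.1
Q_cond = 151.3 kW

151.3


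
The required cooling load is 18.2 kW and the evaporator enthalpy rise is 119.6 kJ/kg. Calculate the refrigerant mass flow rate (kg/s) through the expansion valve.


m_dot = Q / dh
m_dot = 18.2 / 119.6
m_dot = 0.1522 kg/s

0.1522


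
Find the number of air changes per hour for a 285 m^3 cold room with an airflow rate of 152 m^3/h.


ACH = flow / volume
ACH = 152 / 285
ACH = 0.533

0.533


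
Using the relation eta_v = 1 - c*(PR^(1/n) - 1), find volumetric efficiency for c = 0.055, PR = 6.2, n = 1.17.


PR^(1/n) = 6.2^(1/1.17) = 4.75617531
eta_v = 1 - 0.055 * (4.75617531 - 1)
eta_v = 0.7934

0.7934


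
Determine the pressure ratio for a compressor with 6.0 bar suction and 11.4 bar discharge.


PR = P_high / P_low
PR = 11.4 / 6.0
PR = 1.9

1.9


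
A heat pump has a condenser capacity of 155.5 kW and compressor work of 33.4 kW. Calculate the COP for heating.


COP_hp = Q_cond / W
COP_hp = 155.5 / 33.4
COP_hp = 4.656

4.656


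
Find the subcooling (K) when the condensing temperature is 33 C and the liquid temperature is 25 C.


Subcooling = T_cond - T_liquid
Subcooling = 33 - 25
Subcooling = 8 K

8


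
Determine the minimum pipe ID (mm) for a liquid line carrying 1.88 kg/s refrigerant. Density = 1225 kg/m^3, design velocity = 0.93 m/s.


A = m_dot / (rho * v) = 1.88 / (1225 * 0.93) = 0.00165020847 m^2
d = sqrt(4*A/pi) * 1000
d = 45.8 mm

45.8


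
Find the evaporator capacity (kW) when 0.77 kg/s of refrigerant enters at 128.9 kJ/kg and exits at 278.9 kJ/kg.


dh = 278.9 - 128.9 = 150.0 kJ/kg
Q_evap = m_dot * dh = 0.77 * 150.0
Q_evap = 115.5 kW

115.5


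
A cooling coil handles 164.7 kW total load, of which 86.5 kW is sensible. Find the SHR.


SHR = Q_sensible / Q_total
SHR = 86.5 / 164.7
SHR = 0.525

0.525


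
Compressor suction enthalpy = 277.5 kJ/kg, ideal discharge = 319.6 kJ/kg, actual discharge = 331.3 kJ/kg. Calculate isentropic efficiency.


dh_ideal = 319.6 - 277.5 = 42.1 kJ/kg
dh_actual = 331.3 - 277.5 = 53.8 kJ/kg
eta_s = dh_ideal / dh_actual = 42.1 / 53.8
eta_s = 0.7825

0.7825


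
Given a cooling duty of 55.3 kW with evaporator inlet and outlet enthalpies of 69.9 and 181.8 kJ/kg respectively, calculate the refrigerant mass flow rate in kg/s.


dh = 181.8 - 69.9 = 111.9 kJ/kg
m_dot = Q / dh = 55.3 / 111.9 = 0.4942 kg/s

0.4942


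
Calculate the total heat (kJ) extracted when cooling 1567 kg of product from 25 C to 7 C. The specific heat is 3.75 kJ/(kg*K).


dT = 25 - (7) = 18 K
Q = m * cp * dT = 1567 * 3.75 * 18
Q = 105773 kJ

105773


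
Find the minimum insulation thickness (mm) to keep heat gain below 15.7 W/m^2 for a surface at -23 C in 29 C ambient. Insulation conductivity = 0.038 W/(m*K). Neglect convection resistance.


dT = 29 - (-23) = 52 K
thickness = k * dT / q_max * 1000
thickness = 0.038 * 52 / 15.7 * 1000
thickness = 125.9 mm

125.9


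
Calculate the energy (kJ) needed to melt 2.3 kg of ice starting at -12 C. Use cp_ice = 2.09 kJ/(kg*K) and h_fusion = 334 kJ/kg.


Sensible heat = cp * dT = 2.09 * 12 = 25.08 kJ/kg
Total per kg = 25.08 + 334 = 359.08 kJ/kg
Q = m * total = 2.3 * 359.08
Q = 825.9 kJ

825.9


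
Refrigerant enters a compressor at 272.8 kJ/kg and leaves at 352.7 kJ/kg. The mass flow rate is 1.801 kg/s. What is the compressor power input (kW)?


dh = 352.7 - 272.8 = 79.9 kJ/kg
W = m_dot * dh = 1.801 * 79.9 = 143.9 kW

143.9


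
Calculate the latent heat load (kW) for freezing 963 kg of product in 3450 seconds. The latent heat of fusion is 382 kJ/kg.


Q_lat = m * h_fg / t
Q_lat = 963 * 382 / 3450
Q_lat = 106.63 kW

106.63


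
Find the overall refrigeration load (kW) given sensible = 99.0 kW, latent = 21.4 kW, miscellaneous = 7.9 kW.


Q_total = Q_s + Q_l + Q_misc
Q_total = 99.0 + 21.4 + 7.9
Q_total = 128.3 kW

128.3


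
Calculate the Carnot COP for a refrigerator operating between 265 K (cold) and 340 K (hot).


dT = 340 - 265 = 75 K
COP_carnot = T_cold / dT = 265 / 75
COP_carnot = 3.533

3.533


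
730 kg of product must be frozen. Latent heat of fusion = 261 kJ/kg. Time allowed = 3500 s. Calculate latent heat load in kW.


Q_lat = m * h_fg / t
Q_lat = 730 * 261 / 3500
Q_lat = 54.44 kW

54.44


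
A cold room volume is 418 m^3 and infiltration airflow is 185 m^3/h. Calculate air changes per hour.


ACH = flow / volume
ACH = 185 / 418
ACH = 0.443

0.443


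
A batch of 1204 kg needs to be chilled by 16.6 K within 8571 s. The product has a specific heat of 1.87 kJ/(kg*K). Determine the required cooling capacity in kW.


Q = m * cp * dT / t
Q = 1204 * 1.87 * 16.6 / 8571
Q = 4.361 kW

4.361


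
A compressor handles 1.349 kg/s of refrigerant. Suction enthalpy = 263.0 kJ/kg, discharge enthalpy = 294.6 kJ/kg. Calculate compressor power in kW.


dh = 294.6 - 263.0 = 31.6 kJ/kg
W = m_dot * dh = 1.349 * 31.6 = 42.63 kW

42.63


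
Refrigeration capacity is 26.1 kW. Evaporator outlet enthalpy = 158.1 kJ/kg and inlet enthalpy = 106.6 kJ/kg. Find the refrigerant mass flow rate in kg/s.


dh = 158.1 - 106.6 = 51.5 kJ/kg
m_dot = Q / dh = 26.1 / 51.5 = 0.5068 kg/s

0.5068


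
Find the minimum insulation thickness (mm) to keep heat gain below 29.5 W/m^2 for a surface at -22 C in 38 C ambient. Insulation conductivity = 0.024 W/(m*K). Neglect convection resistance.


dT = 38 - (-22) = 60 K
thickness = k * dT / q_max * 1000
thickness = 0.024 * 60 / 29.5 * 1000
thickness = 48.8 mm

48.8


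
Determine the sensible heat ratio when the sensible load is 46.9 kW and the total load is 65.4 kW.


SHR = Q_sensible / Q_total
SHR = 46.9 / 65.4
SHR = 0.717

0.717


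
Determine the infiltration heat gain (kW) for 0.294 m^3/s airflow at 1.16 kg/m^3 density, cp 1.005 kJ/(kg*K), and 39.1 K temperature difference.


Q = V_dot * rho * cp * dT
Q = 0.294 * 1.16 * 1.005 * 39.1
Q = 13.401 kW

13.401


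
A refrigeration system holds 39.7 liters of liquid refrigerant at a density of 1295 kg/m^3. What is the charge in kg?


Charge = V * rho / 1000
Charge = 39.7 * 1295 / 1000
Charge = 51.41 kg

51.41


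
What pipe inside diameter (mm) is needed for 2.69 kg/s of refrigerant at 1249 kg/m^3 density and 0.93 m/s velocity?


A = m_dot / (rho * v) = 2.69 / (1249 * 0.93) = 0.00231583116 m^2
d = sqrt(4*A/pi) * 1000
d = 54.3 mm

54.3


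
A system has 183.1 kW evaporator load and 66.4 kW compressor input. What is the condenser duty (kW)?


Q_cond = Q_evap + W
Q_cond = 183.1 + 66.4
Q_cond = 249.5 kW

249.5


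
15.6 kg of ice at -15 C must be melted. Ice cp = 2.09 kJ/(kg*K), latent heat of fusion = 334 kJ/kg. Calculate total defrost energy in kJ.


Sensible heat = cp * dT = 2.09 * 15 = 31.35 kJ/kg
Total per kg = 31.35 + 334 = 365.35 kJ/kg
Q = m * total = 15.6 * 365.35
Q = 5699.5 kJ

5699.5


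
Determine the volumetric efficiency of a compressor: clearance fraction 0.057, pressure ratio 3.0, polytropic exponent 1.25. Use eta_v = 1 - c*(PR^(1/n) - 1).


PR^(1/n) = 3.0^(1/1.25) = 2.40822469
eta_v = 1 - 0.057 * (2.40822469 - 1)
eta_v = 0.9197

0.9197


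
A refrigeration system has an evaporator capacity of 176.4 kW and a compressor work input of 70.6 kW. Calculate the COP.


COP = Q_evap / W
COP = 176.4 / 70.6
COP = 2.499

2.499


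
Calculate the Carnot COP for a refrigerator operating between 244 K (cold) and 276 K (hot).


dT = 276 - 244 = 32 K
COP_carnot = T_cold / dT = 244 / 32
COP_carnot = 7.625

7.625


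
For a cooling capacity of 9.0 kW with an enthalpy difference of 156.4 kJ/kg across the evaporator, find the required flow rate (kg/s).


m_dot = Q / dh
m_dot = 9.0 / 156.4
m_dot = 0.0575 kg/s

0.0575


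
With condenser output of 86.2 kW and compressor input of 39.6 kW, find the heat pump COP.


COP_hp = Q_cond / W
COP_hp = 86.2 / 39.6
COP_hp = 2.177

2.177


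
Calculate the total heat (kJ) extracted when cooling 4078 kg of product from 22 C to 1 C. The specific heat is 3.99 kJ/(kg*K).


dT = 22 - (1) = 21 K
Q = m * cp * dT = 4078 * 3.99 * 21
Q = 341696 kJ

341696


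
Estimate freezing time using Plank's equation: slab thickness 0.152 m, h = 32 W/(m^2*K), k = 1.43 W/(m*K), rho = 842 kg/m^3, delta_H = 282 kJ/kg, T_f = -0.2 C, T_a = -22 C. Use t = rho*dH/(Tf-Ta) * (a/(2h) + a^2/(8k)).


dT = -0.2 - (-22) = 21.8 K
term1 = a/(2h) = 0.152/(2*32) = 0.002375
term2 = a^2/(8k) = 0.152^2/(8*1.43) = 0.00201958042
t = rho*dH*1000/dT * (term1 + term2)
t = 842*282*1000/21.8 * (0.002375 + 0.00201958042)
t = 47865 s

47865


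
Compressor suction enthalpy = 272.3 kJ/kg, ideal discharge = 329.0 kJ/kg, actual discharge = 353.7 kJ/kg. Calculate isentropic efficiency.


dh_ideal = 329.0 - 272.3 = 56.7 kJ/kg
dh_actual = 353.7 - 272.3 = 81.4 kJ/kg
eta_s = dh_ideal / dh_actual = 56.7 / 81.4
eta_s = 0.6966

0.6966


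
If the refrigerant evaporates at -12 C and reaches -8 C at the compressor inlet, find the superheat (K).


Superheat = T_suction - T_evap
Superheat = -8 - (-12)
Superheat = 4 K

4


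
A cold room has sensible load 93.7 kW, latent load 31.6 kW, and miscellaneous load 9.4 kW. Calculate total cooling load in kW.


Q_total = Q_s + Q_l + Q_misc
Q_total = 93.7 + 31.6 + 9.4
Q_total = 134.7 kW

134.7


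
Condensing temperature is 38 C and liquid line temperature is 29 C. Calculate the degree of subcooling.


Subcooling = T_cond - T_liquid
Subcooling = 38 - 29
Subcooling = 9 K

9


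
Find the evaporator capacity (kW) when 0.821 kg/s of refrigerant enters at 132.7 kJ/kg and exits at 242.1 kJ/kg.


dh = 242.1 - 132.7 = 109.4 kJ/kg
Q_evap = m_dot * dh = 0.821 * 109.4
Q_evap = 89.82 kW

89.82


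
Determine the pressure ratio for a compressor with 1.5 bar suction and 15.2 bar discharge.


PR = P_high / P_low
PR = 15.2 / 1.5
PR = 10.133

10.133


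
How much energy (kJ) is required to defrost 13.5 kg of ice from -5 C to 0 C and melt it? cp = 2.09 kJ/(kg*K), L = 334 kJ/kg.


Sensible heat = cp * dT = 2.09 * 5 = 10.45 kJ/kg
Total per kg = 10.45 + 334 = 344.45 kJ/kg
Q = m * total = 13.5 * 344.45
Q = 4650.1 kJ

4650.1


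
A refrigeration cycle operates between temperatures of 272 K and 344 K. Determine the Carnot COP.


dT = 344 - 272 = 72 K
COP_carnot = T_cold / dT = 272 / 72
COP_carnot = 3.778

3.778


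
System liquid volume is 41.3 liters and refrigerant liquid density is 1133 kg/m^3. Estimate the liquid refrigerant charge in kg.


Charge = V * rho / 1000
Charge = 41.3 * 1133 / 1000
Charge = 46.79 kg

46.79


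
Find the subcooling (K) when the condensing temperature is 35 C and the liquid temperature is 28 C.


Subcooling = T_cond - T_liquid
Subcooling = 35 - 28
Subcooling = 7 K

7


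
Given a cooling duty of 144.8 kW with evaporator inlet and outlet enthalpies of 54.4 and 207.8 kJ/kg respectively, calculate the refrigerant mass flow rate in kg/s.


dh = 207.8 - 54.4 = 153.4 kJ/kg
m_dot = Q / dh = 144.8 / 153.4 = 0.9439 kg/s

0.9439


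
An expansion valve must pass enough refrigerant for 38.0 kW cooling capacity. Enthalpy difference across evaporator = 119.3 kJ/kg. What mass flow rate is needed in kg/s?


m_dot = Q / dh
m_dot = 38.0 / 119.3
m_dot = 0.3185 kg/s

0.3185


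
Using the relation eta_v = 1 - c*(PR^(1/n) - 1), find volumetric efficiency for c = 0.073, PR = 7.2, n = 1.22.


PR^(1/n) = 7.2^(1/1.22) = 5.04349453
eta_v = 1 - 0.073 * (5.04349453 - 1)
eta_v = 0.7048

0.7048


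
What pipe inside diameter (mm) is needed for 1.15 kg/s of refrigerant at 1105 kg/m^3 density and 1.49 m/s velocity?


A = m_dot / (rho * v) = 1.15 / (1105 * 1.49) = 0.0006984724711 m^2
d = sqrt(4*A/pi) * 1000
d = 29.8 mm

29.8


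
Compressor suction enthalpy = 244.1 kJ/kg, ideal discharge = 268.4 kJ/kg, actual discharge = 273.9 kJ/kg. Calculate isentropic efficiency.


dh_ideal = 268.4 - 244.1 = 24.3 kJ/kg
dh_actual = 273.9 - 244.1 = 29.8 kJ/kg
eta_s = dh_ideal / dh_actual = 24.3 / 29.8
eta_s = 0.8154

0.8154


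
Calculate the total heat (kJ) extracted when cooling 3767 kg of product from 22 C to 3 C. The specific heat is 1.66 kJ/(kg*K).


dT = 22 - (3) = 19 K
Q = m * cp * dT = 3767 * 1.66 * 19
Q = 118811 kJ

118811


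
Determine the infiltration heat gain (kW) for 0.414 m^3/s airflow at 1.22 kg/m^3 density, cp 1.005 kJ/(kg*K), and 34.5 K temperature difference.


Q = V_dot * rho * cp * dT
Q = 0.414 * 1.22 * 1.005 * 34.5
Q = 17.512 kW

17.512


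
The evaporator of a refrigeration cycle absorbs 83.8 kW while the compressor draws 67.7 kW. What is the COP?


COP = Q_evap / W
COP = 83.8 / 67.7
COP = 1.238

1.238


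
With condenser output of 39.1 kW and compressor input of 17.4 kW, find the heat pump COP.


COP_hp = Q_cond / W
COP_hp = 39.1 / 17.4
COP_hp = 2.247

2.247


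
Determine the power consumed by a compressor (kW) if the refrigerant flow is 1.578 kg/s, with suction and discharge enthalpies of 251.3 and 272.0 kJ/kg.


dh = 272.0 - 251.3 = 20.7 kJ/kg
W = m_dot * dh = 1.578 * 20.7 = 32.66 kW

32.66


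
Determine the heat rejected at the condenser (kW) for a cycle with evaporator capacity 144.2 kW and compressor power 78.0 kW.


Q_cond = Q_evap + W
Q_cond = 144.2 + 78.0
Q_cond = 222.2 kW

222.2


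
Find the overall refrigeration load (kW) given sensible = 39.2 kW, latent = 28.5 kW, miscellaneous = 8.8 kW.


Q_total = Q_s + Q_l + Q_misc
Q_total = 39.2 + 28.5 + 8.8
Q_total = 76.5 kW

76.5


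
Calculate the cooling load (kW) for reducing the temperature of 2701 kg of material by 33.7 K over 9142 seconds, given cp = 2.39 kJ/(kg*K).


Q = m * cp * dT / t
Q = 2701 * 2.39 * 33.7 / 9142
Q = 23.796 kW

23.796


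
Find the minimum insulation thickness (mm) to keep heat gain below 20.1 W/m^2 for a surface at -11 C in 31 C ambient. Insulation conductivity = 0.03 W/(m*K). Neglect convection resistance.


dT = 31 - (-11) = 42 K
thickness = k * dT / q_max * 1000
thickness = 0.03 * 42 / 20.1 * 1000
thickness = 62.7 mm

62.7


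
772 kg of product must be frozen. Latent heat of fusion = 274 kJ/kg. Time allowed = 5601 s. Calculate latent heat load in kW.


Q_lat = m * h_fg / t
Q_lat = 772 * 274 / 5601
Q_lat = 37.77 kW

37.77


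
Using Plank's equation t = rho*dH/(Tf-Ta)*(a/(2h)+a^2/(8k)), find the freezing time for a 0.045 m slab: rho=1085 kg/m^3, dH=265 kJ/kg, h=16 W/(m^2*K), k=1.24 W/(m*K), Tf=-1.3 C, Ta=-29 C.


dT = -1.3 - (-29) = 27.7 K
term1 = a/(2h) = 0.045/(2*16) = 0.00140625
term2 = a^2/(8k) = 0.045^2/(8*1.24) = 0.0002041330645
t = rho*dH*1000/dT * (term1 + term2)
t = 1085*265*1000/27.7 * (0.00140625 + 0.0002041330645)
t = 16716 s

16716


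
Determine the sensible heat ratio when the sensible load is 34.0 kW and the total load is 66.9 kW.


SHR = Q_sensible / Q_total
SHR = 34.0 / 66.9
SHR = 0.508

0.508


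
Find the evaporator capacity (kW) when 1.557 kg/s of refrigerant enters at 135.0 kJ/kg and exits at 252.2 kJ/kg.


dh = 252.2 - 135.0 = 117.2 kJ/kg
Q_evap = m_dot * dh = 1.557 * 117.2
Q_evap = 182.48 kW

182.48


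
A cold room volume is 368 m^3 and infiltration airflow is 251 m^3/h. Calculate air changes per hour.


ACH = flow / volume
ACH = 251 / 368
ACH = 0.682

0.682


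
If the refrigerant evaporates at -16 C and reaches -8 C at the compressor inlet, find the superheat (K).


Superheat = T_suction - T_evap
Superheat = -8 - (-16)
Superheat = 8 K

8


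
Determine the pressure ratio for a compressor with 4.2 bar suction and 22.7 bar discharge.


PR = P_high / P_low
PR = 22.7 / 4.2
PR = 5.405

5.405


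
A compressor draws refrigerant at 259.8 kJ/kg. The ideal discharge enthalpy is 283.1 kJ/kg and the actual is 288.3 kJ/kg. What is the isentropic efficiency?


dh_ideal = 283.1 - 259.8 = 23.3 kJ/kg
dh_actual = 288.3 - 259.8 = 28.5 kJ/kg
eta_s = dh_ideal / dh_actual = 23.3 / 28.5
eta_s = 0.8175

0.8175


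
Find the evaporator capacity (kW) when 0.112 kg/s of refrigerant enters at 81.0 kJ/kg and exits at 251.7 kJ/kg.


dh = 251.7 - 81.0 = 170.7 kJ/kg
Q_evap = m_dot * dh = 0.112 * 170.7
Q_evap = 19.12 kW

19.12


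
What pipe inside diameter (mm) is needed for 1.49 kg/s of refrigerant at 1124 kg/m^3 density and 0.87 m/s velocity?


A = m_dot / (rho * v) = 1.49 / (1124 * 0.87) = 0.00152370434 m^2
d = sqrt(4*A/pi) * 1000
d = 44.0 mm

44.0


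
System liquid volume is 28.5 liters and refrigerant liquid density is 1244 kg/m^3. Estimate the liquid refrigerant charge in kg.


Charge = V * rho / 1000
Charge = 28.5 * 1244 / 1000
Charge = 35.45 kg

35.45


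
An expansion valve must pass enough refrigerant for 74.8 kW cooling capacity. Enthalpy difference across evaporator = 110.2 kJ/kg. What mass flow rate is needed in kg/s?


m_dot = Q / dh
m_dot = 74.8 / 110.2
m_dot = 0.6788 kg/s

0.6788


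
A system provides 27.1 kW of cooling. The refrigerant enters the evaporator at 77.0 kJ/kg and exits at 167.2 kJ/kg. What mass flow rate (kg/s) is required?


dh = 167.2 - 77.0 = 90.2 kJ/kg
m_dot = Q / dh = 27.1 / 90.2 = 0.3004 kg/s

0.3004


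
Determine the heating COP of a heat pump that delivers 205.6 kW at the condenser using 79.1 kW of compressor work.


COP_hp = Q_cond / W
COP_hp = 205.6 / 79.1
COP_hp = 2.599

2.599


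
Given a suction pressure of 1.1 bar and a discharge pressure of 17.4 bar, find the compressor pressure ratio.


PR = P_high / P_low
PR = 17.4 / 1.1
PR = 15.818

15.818


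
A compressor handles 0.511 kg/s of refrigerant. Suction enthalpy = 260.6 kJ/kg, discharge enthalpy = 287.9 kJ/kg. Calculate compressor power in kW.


dh = 287.9 - 260.6 = 27.3 kJ/kg
W = m_dot * dh = 0.511 * 27.3 = 13.95 kW

13.95


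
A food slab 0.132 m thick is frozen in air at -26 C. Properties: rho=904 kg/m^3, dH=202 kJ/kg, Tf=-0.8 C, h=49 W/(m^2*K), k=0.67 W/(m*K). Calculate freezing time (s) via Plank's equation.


dT = -0.8 - (-26) = 25.2 K
term1 = a/(2h) = 0.132/(2*49) = 0.001346938776
term2 = a^2/(8k) = 0.132^2/(8*0.67) = 0.003250746269
t = rho*dH*1000/dT * (term1 + term2)
t = 904*202*1000/25.2 * (0.001346938776 + 0.003250746269)
t = 33316 s

33316


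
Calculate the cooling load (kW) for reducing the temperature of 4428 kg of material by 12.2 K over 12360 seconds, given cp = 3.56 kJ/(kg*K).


Q = m * cp * dT / t
Q = 4428 * 3.56 * 12.2 / 12360
Q = 15.56 kW

15.56


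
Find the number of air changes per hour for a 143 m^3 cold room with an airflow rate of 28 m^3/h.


ACH = flow / volume
ACH = 28 / 143
ACH = 0.196

0.196


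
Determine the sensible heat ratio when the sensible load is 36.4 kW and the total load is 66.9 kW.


SHR = Q_sensible / Q_total
SHR = 36.4 / 66.9
SHR = 0.544

0.544


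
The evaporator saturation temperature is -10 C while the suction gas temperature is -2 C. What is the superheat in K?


Superheat = T_suction - T_evap
Superheat = -2 - (-10)
Superheat = 8 K

8


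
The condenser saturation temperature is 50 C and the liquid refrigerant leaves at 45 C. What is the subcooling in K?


Subcooling = T_cond - T_liquid
Subcooling = 50 - 45
Subcooling = 5 K

5


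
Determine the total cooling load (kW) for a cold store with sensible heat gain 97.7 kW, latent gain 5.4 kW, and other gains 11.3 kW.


Q_total = Q_s + Q_l + Q_misc
Q_total = 97.7 + 5.4 + 11.3
Q_total = 114.4 kW

114.4


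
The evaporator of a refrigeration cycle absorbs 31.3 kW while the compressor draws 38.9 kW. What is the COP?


COP = Q_evap / W
COP = 31.3 / 38.9
COP = 0.805

0.805


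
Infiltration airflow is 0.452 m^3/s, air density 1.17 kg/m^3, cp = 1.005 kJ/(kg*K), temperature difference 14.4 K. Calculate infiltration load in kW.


Q = V_dot * rho * cp * dT
Q = 0.452 * 1.17 * 1.005 * 14.4
Q = 7.653 kW

7.653


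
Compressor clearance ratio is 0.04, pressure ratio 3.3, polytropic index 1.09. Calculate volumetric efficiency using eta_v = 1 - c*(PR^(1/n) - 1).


PR^(1/n) = 3.3^(1/1.09) = 2.9902043
eta_v = 1 - 0.04 * (2.9902043 - 1)
eta_v = 0.9204

0.9204


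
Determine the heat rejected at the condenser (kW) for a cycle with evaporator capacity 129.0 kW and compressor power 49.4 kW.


Q_cond = Q_evap + W
Q_cond = 129.0 + 49.4
Q_cond = 178.4 kW

178.4


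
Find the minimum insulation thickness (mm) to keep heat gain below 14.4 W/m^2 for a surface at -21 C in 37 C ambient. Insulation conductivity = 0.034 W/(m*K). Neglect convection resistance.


dT = 37 - (-21) = 58 K
thickness = k * dT / q_max * 1000
thickness = 0.034 * 58 / 14.4 * 1000
thickness = 136.9 mm

136.9


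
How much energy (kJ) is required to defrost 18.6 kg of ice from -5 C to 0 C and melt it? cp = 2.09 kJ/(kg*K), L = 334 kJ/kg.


Sensible heat = cp * dT = 2.09 * 5 = 10.45 kJ/kg
Total per kg = 10.45 + 334 = 344.45 kJ/kg
Q = m * total = 18.6 * 344.45
Q = 6406.8 kJ

6406.8


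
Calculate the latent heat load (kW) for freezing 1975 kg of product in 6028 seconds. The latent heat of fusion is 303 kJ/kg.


Q_lat = m * h_fg / t
Q_lat = 1975 * 303 / 6028
Q_lat = 99.27 kW

99.27


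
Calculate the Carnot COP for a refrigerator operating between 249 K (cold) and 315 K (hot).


dT = 315 - 249 = 66 K
COP_carnot = T_cold / dT = 249 / 66
COP_carnot = 3.773

3.773


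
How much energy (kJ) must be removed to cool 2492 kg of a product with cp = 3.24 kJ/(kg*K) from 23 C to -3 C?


dT = 23 - (-3) = 26 K
Q = m * cp * dT = 2492 * 3.24 * 26
Q = 209926 kJ

209926


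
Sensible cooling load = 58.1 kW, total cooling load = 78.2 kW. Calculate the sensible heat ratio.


SHR = Q_sensible / Q_total
SHR = 58.1 / 78.2
SHR = 0.743

0.743


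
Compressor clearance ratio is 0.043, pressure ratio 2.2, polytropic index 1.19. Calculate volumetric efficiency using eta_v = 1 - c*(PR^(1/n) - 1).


PR^(1/n) = 2.2^(1/1.19) = 1.93976961
eta_v = 1 - 0.043 * (1.93976961 - 1)
eta_v = 0.9596

0.9596


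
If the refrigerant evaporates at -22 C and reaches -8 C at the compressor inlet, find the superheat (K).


Superheat = T_suction - T_evap
Superheat = -8 - (-22)
Superheat = 14 K

14


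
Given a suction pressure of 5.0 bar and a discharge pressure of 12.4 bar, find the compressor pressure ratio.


PR = P_high / P_low
PR = 12.4 / 5.0
PR = 2.48

2.48


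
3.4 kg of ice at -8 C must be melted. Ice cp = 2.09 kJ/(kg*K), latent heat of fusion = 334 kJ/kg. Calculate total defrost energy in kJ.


Sensible heat = cp * dT = 2.09 * 8 = 16.72 kJ/kg
Total per kg = 16.72 + 334 = 350.72 kJ/kg
Q = m * total = 3.4 * 350.72
Q = 1192.4 kJ

1192.4


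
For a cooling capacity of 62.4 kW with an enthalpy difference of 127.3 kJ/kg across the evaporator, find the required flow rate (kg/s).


m_dot = Q / dh
m_dot = 62.4 / 127.3
m_dot = 0.4902 kg/s

0.4902


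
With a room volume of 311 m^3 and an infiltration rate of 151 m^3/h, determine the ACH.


ACH = flow / volume
ACH = 151 / 311
ACH = 0.486

0.486


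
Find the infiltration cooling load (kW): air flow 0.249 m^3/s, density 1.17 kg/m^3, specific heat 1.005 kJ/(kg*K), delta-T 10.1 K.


Q = V_dot * rho * cp * dT
Q = 0.249 * 1.17 * 1.005 * 10.1
Q = 2.957 kW

2.957


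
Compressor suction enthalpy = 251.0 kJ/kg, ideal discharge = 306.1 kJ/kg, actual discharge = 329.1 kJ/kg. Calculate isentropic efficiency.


dh_ideal = 306.1 - 251.0 = 55.1 kJ/kg
dh_actual = 329.1 - 251.0 = 78.1 kJ/kg
eta_s = dh_ideal / dh_actual = 55.1 / 78.1
eta_s = 0.7055

0.7055


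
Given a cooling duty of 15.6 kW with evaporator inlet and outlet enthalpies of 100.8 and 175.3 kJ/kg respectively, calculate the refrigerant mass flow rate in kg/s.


dh = 175.3 - 100.8 = 74.5 kJ/kg
m_dot = Q / dh = 15.6 / 74.5 = 0.2094 kg/s

0.2094


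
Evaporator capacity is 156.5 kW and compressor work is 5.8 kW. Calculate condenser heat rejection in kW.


Q_cond = Q_evap + W
Q_cond = 156.5 + 5.8
Q_cond = 162.3 kW

162.3


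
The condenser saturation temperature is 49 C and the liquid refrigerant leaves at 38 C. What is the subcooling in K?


Subcooling = T_cond - T_liquid
Subcooling = 49 - 38
Subcooling = 11 K

11


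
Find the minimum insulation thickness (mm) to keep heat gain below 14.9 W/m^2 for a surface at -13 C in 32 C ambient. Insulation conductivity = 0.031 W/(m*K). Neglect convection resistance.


dT = 32 - (-13) = 45 K
thickness = k * dT / q_max * 1000
thickness = 0.031 * 45 / 14.9 * 1000
thickness = 93.6 mm

93.6


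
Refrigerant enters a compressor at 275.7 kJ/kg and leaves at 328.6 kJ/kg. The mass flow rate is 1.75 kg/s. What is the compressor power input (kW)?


dh = 328.6 - 275.7 = 52.9 kJ/kg
W = m_dot * dh = 1.75 * 52.9 = 92.58 kW

92.58


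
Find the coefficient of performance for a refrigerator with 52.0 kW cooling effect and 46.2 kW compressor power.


COP = Q_evap / W
COP = 52.0 / 46.2
COP = 1.126

1.126


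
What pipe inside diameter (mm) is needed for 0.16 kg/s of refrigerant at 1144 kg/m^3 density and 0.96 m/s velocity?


A = m_dot / (rho * v) = 0.16 / (1144 * 0.96) = 0.0001456876457 m^2
d = sqrt(4*A/pi) * 1000
d = 13.6 mm

13.6


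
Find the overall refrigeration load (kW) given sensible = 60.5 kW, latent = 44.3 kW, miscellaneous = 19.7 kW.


Q_total = Q_s + Q_l + Q_misc
Q_total = 60.5 + 44.3 + 19.7
Q_total = 124.5 kW

124.5


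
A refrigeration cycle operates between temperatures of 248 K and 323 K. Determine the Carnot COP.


dT = 323 - 248 = 75 K
COP_carnot = T_cold / dT = 248 / 75
COP_carnot = 3.307

3.307


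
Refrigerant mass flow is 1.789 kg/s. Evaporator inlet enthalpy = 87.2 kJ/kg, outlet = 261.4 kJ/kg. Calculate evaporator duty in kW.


dh = 261.4 - 87.2 = 174.2 kJ/kg
Q_evap = m_dot * dh = 1.789 * 174.2
Q_evap = 311.64 kW

311.64


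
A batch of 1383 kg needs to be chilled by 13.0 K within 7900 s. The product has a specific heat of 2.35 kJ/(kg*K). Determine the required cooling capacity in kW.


Q = m * cp * dT / t
Q = 1383 * 2.35 * 13.0 / 7900
Q = 5.348 kW

5.348


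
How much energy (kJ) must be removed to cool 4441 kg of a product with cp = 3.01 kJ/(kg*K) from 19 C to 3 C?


dT = 19 - (3) = 16 K
Q = m * cp * dT = 4441 * 3.01 * 16
Q = 213879 kJ

213879


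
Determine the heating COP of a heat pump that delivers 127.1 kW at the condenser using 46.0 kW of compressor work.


COP_hp = Q_cond / W
COP_hp = 127.1 / 46.0
COP_hp = 2.763

2.763


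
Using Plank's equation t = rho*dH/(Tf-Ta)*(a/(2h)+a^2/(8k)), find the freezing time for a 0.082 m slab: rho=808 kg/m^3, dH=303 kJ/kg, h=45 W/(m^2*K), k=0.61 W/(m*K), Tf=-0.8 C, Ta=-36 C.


dT = -0.8 - (-36) = 35.2 K
term1 = a/(2h) = 0.082/(2*45) = 0.0009111111111
term2 = a^2/(8k) = 0.082^2/(8*0.61) = 0.001377868852
t = rho*dH*1000/dT * (term1 + term2)
t = 808*303*1000/35.2 * (0.0009111111111 + 0.001377868852)
t = 15920 s

15920


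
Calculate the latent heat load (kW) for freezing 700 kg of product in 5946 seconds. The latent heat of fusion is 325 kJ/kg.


Q_lat = m * h_fg / t
Q_lat = 700 * 325 / 5946
Q_lat = 38.26 kW

38.26


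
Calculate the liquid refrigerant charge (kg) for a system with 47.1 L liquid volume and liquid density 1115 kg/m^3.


Charge = V * rho / 1000
Charge = 47.1 * 1115 / 1000
Charge = 52.52 kg

52.52


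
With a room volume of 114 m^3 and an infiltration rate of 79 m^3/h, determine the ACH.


ACH = flow / volume
ACH = 79 / 114
ACH = 0.693

0.693


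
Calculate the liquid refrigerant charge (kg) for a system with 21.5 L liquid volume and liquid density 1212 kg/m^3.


Charge = V * rho / 1000
Charge = 21.5 * 1212 / 1000
Charge = 26.06 kg

26.06


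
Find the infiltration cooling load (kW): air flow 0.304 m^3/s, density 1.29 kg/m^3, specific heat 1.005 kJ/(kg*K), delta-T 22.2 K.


Q = V_dot * rho * cp * dT
Q = 0.304 * 1.29 * 1.005 * 22.2
Q = 8.749 kW

8.749


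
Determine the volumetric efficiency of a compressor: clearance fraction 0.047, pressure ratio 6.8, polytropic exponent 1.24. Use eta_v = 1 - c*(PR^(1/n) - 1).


PR^(1/n) = 6.8^(1/1.24) = 4.69221772
eta_v = 1 - 0.047 * (4.69221772 - 1)
eta_v = 0.8265

0.8265


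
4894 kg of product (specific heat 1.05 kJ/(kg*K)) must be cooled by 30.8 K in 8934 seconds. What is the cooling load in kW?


Q = m * cp * dT / t
Q = 4894 * 1.05 * 30.8 / 8934
Q = 17.716 kW

17.716


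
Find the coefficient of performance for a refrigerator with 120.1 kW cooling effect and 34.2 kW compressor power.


COP = Q_evap / W
COP = 120.1 / 34.2
COP = 3.512

3.512


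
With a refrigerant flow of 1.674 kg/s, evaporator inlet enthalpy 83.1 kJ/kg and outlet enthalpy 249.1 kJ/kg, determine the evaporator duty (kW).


dh = 249.1 - 83.1 = 166.0 kJ/kg
Q_evap = m_dot * dh = 1.674 * 166.0
Q_evap = 277.88 kW

277.88


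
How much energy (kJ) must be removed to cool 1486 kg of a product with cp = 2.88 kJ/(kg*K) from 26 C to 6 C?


dT = 26 - (6) = 20 K
Q = m * cp * dT = 1486 * 2.88 * 20
Q = 85594 kJ

85594


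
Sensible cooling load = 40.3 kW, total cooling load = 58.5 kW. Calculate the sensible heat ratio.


SHR = Q_sensible / Q_total
SHR = 40.3 / 58.5
SHR = 0.689

0.689


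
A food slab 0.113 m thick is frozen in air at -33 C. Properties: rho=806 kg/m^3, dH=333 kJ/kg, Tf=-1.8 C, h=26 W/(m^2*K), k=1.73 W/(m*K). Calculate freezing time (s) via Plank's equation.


dT = -1.8 - (-33) = 31.2 K
term1 = a/(2h) = 0.113/(2*26) = 0.002173076923
term2 = a^2/(8k) = 0.113^2/(8*1.73) = 0.0009226156069
t = rho*dH*1000/dT * (term1 + term2)
t = 806*333*1000/31.2 * (0.002173076923 + 0.0009226156069)
t = 26631 s

26631


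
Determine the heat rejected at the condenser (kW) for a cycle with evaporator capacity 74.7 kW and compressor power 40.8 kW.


Q_cond = Q_evap + W
Q_cond = 74.7 + 40.8
Q_cond = 115.5 kW

115.5


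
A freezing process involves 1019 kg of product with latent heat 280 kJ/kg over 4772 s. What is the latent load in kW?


Q_lat = m * h_fg / t
Q_lat = 1019 * 280 / 4772
Q_lat = 59.79 kW

59.79


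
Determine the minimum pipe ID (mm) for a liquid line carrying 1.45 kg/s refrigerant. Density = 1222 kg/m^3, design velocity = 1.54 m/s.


A = m_dot / (rho * v) = 1.45 / (1222 * 1.54) = 0.0007705060897 m^2
d = sqrt(4*A/pi) * 1000
d = 31.3 mm

31.3


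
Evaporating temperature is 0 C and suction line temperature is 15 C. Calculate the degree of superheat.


Superheat = T_suction - T_evap
Superheat = 15 - (0)
Superheat = 15 K

15


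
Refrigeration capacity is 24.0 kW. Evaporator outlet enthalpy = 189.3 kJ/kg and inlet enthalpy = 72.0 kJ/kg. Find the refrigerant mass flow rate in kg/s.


dh = 189.3 - 72.0 = 117.3 kJ/kg
m_dot = Q / dh = 24.0 / 117.3 = 0.2046 kg/s

0.2046


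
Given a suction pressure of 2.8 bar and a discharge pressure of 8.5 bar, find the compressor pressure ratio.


PR = P_high / P_low
PR = 8.5 / 2.8
PR = 3.036

3.036


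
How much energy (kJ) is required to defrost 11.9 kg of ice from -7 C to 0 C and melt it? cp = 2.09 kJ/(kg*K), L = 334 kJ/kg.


Sensible heat = cp * dT = 2.09 * 7 = 14.63 kJ/kg
Total per kg = 14.63 + 334 = 348.63 kJ/kg
Q = m * total = 11.9 * 348.63
Q = 4148.7 kJ

4148.7


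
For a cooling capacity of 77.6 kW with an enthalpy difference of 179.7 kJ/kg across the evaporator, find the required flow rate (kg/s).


m_dot = Q / dh
m_dot = 77.6 / 179.7
m_dot = 0.4318 kg/s

0.4318


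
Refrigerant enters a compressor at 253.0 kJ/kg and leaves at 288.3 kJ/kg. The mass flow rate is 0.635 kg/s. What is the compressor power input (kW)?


dh = 288.3 - 253.0 = 35.3 kJ/kg
W = m_dot * dh = 0.635 * 35.3 = 22.42 kW

22.42


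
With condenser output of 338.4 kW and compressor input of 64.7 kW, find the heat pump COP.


COP_hp = Q_cond / W
COP_hp = 338.4 / 64.7
COP_hp = 5.23

5.23


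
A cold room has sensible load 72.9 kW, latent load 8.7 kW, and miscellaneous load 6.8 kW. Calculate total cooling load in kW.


Q_total = Q_s + Q_l + Q_misc
Q_total = 72.9 + 8.7 + 6.8
Q_total = 88.4 kW

88.4


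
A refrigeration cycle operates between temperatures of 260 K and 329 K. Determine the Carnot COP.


dT = 329 - 260 = 69 K
COP_carnot = T_cold / dT = 260 / 69
COP_carnot = 3.768

3.768


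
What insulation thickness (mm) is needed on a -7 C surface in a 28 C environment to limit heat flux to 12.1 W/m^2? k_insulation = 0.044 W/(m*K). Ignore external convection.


dT = 28 - (-7) = 35 K
thickness = k * dT / q_max * 1000
thickness = 0.044 * 35 / 12.1 * 1000
thickness = 127.3 mm

127.3


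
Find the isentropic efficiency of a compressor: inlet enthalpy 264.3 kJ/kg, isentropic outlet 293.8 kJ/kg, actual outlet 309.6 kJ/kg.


dh_ideal = 293.8 - 264.3 = 29.5 kJ/kg
dh_actual = 309.6 - 264.3 = 45.3 kJ/kg
eta_s = dh_ideal / dh_actual = 29.5 / 45.3
eta_s = 0.6512

0.6512


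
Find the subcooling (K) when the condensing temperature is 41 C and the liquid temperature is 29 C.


Subcooling = T_cond - T_liquid
Subcooling = 41 - 29
Subcooling = 12 K

12


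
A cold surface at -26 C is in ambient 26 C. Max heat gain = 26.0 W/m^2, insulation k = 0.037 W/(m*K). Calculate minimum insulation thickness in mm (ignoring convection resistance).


dT = 26 - (-26) = 52 K
thickness = k * dT / q_max * 1000
thickness = 0.037 * 52 / 26.0 * 1000
thickness = 74.0 mm

74.0


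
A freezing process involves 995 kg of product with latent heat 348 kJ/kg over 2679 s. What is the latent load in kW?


Q_lat = m * h_fg / t
Q_lat = 995 * 348 / 2679
Q_lat = 129.25 kW

129.25


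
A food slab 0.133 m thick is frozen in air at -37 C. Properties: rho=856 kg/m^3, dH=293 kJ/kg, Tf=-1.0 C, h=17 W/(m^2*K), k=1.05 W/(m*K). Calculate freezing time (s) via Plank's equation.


dT = -1.0 - (-37) = 36.0 K
term1 = a/(2h) = 0.133/(2*17) = 0.003911764706
term2 = a^2/(8k) = 0.133^2/(8*1.05) = 0.002105833333
t = rho*dH*1000/dT * (term1 + term2)
t = 856*293*1000/36.0 * (0.003911764706 + 0.002105833333)
t = 41924 s

41924


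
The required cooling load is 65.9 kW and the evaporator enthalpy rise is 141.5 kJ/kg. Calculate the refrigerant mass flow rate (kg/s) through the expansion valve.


m_dot = Q / dh
m_dot = 65.9 / 141.5
m_dot = 0.4657 kg/s

0.4657


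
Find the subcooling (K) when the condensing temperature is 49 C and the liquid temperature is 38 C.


Subcooling = T_cond - T_liquid
Subcooling = 49 - 38
Subcooling = 11 K

11


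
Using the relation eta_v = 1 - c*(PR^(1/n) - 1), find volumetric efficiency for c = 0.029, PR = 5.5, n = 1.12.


PR^(1/n) = 5.5^(1/1.12) = 4.58182097
eta_v = 1 - 0.029 * (4.58182097 - 1)
eta_v = 0.8961

0.8961


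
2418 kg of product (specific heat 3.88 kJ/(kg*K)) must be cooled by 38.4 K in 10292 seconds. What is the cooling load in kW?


Q = m * cp * dT / t
Q = 2418 * 3.88 * 38.4 / 10292
Q = 35.004 kW

35.004


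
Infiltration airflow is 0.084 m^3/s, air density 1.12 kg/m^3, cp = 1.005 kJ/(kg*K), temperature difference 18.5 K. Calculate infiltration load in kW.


Q = V_dot * rho * cp * dT
Q = 0.084 * 1.12 * 1.005 * 18.5
Q = 1.749 kW

1.749


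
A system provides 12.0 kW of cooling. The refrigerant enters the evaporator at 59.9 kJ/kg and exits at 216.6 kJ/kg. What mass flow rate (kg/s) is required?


dh = 216.6 - 59.9 = 156.7 kJ/kg
m_dot = Q / dh = 12.0 / 156.7 = 0.0766 kg/s

0.0766


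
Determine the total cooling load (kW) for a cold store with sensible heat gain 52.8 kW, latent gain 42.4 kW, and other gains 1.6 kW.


Q_total = Q_s + Q_l + Q_misc
Q_total = 52.8 + 42.4 + 1.6
Q_total = 96.8 kW

96.8


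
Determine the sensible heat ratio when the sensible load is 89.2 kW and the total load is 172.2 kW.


SHR = Q_sensible / Q_total
SHR = 89.2 / 172.2
SHR = 0.518

0.518


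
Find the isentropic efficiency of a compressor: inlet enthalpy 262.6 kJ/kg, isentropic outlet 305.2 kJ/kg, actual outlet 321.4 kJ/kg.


dh_ideal = 305.2 - 262.6 = 42.6 kJ/kg
dh_actual = 321.4 - 262.6 = 58.8 kJ/kg
eta_s = dh_ideal / dh_actual = 42.6 / 58.8
eta_s = 0.7245

0.7245


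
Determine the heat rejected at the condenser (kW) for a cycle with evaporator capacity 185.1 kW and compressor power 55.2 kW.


Q_cond = Q_evap + W
Q_cond = 185.1 + 55.2
Q_cond = 240.3 kW

240.3


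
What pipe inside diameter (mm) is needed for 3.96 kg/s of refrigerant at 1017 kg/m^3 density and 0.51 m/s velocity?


A = m_dot / (rho * v) = 3.96 / (1017 * 0.51) = 0.007634912372 m^2
d = sqrt(4*A/pi) * 1000
d = 98.6 mm

98.6


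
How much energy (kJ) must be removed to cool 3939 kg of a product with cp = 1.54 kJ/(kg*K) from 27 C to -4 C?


dT = 27 - (-4) = 31 K
Q = m * cp * dT = 3939 * 1.54 * 31
Q = 188048 kJ

188048


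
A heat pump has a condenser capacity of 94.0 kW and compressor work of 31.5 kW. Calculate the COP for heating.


COP_hp = Q_cond / W
COP_hp = 94.0 / 31.5
COP_hp = 2.984

2.984


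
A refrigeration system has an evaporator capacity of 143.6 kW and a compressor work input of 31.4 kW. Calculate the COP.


COP = Q_evap / W
COP = 143.6 / 31.4
COP = 4.573

4.573


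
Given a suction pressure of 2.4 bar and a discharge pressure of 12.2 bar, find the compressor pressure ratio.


PR = P_high / P_low
PR = 12.2 / 2.4
PR = 5.083

5.083


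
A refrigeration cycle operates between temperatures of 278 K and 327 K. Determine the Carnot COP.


dT = 327 - 278 = 49 K
COP_carnot = T_cold / dT = 278 / 49
COP_carnot = 5.673

5.673


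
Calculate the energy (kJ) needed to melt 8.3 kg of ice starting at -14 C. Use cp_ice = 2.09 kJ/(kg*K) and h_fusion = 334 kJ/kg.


Sensible heat = cp * dT = 2.09 * 14 = 29.26 kJ/kg
Total per kg = 29.26 + 334 = 363.26 kJ/kg
Q = m * total = 8.3 * 363.26
Q = 3015.1 kJ

3015.1
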